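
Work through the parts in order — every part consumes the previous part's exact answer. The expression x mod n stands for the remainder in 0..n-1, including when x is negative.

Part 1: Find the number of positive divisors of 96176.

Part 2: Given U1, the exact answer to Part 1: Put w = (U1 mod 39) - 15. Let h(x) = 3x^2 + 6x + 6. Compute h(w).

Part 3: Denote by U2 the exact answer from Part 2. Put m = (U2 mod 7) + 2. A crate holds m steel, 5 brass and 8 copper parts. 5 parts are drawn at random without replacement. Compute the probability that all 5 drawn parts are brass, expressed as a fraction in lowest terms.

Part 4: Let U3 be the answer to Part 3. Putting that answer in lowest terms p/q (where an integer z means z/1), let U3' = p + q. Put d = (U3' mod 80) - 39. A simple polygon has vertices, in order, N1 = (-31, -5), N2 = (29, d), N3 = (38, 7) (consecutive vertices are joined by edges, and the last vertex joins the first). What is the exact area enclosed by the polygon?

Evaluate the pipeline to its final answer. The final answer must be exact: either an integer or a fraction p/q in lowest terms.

1065/2

Part 1: 96176 = 2^4 * 6011; number of divisors = (4+1) * (1+1) = 10; answer 10
Part 2: U1 = 10; w = -5; 3*(-5)^2 + 6*(-5)^1 + 6 = (75) + (-30) + (6) = 51; answer 51
Part 3: U2 = 51; m = 4; total draws C(17,5) = 6188; favorable C(5,5) = 1; P = 1/6188; answer 1/6188
Part 4: U3 = 1/6188; threaded value p + q = 6189; d = -10; cross terms: (-31*-10 - 29*-5)=455, (29*7 - 38*-10)=583, (38*-5 - -31*7)=27; twice the area = |1065| = 1065; area = 1065/2; answer 1065/2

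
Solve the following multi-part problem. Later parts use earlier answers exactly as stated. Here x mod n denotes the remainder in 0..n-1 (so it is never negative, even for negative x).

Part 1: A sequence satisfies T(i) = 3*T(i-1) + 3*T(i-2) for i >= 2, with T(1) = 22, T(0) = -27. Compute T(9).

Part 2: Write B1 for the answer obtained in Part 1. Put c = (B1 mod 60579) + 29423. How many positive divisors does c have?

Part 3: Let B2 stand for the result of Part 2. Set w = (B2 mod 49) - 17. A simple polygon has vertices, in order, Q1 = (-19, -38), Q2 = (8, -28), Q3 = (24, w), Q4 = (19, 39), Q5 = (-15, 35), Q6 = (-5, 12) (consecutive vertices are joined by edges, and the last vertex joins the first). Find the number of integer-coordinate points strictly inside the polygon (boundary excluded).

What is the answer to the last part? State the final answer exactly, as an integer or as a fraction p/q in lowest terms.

2078

Part 1: T(2) = 3*(22) + 3*(-27) = -15; iterating: T(2)=-15, T(3)=21, T(4)=18, T(5)=117, T(6)=405, T(7)=1566, T(8)=5913, T(9)=22437; answer 22437
Part 2: B1 = 22437; c = 51860; 51860 = 2^2 * 5 * 2593; number of divisors = (2+1) * (1+1) * (1+1) = 12; answer 12
Part 3: B2 = 12; w = -5; cross terms: (-19*-28 - 8*-38)=836, (8*-5 - 24*-28)=632, (24*39 - 19*-5)=1031, (19*35 - -15*39)=1250, (-15*12 - -5*35)=-5, (-5*-38 - -19*12)=418; twice the area = |4162| = 4162; area = 2081; boundary points = 1 + 1 + 1 + 2 + 1 + 2 = 8; strictly interior points = area - boundary/2 + 1 = 2078; answer 2078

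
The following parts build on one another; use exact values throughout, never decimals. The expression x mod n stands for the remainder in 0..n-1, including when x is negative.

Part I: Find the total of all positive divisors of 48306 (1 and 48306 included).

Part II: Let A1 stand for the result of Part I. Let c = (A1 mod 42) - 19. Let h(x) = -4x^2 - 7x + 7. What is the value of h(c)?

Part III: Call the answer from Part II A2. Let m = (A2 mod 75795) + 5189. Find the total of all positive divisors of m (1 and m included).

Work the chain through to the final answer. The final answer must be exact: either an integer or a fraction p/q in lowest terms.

256032

Part I: 48306 = 2 * 3 * 83 * 97; sigma = (1 + 2) * (1 + 3) * (1 + 83) * (1 + 97) = 3 * 4 * 84 * 98 = 98784; answer 98784
Part II: A1 = 98784; c = -19; -4*(-19)^2 - 7*(-19)^1 + 7 = (-1444) + (133) + (7) = -1304; answer -1304
Part III: A2 = -1304; m = 79680; 79680 = 2^6 * 3 * 5 * 83; sigma = (1 + 2 + 4 + 8 + 16 + 32 + 64) * (1 + 3) * (1 + 5) * (1 + 83) = 127 * 4 * 6 * 84 = 256032; answer 256032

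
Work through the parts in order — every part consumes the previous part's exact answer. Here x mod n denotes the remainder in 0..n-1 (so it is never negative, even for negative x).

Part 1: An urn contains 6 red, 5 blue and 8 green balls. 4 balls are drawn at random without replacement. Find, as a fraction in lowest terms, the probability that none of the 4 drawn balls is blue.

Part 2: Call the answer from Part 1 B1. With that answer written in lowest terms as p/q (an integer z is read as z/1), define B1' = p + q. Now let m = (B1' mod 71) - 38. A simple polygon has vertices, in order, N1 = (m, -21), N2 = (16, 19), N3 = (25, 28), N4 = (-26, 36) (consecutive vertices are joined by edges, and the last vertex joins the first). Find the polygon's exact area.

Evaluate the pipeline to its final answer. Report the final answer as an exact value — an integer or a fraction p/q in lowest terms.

1148

Part 1: total draws C(19,4) = 3876; favorable C(14,4) = 1001; P = 1001/3876; answer 1001/3876
Part 2: B1 = 1001/3876; threaded value p + q = 4877; m = 11; cross terms: (11*19 - 16*-21)=545, (16*28 - 25*19)=-27, (25*36 - -26*28)=1628, (-26*-21 - 11*36)=150; twice the area = |2296| = 2296; area = 1148; answer 1148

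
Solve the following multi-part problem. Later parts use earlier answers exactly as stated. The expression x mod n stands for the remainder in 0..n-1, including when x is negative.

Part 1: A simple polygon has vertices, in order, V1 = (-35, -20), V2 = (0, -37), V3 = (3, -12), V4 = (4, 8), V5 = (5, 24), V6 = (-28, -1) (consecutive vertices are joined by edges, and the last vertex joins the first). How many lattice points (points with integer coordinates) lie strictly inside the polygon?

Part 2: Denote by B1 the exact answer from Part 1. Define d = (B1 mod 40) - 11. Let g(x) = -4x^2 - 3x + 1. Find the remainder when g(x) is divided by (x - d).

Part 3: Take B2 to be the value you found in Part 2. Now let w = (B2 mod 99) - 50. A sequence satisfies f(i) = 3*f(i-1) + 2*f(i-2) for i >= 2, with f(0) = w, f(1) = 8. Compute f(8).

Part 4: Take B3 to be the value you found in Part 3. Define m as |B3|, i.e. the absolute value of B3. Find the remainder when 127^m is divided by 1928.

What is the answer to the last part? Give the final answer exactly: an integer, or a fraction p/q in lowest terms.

49

Part 1: cross terms: (-35*-37 - 0*-20)=1295, (0*-12 - 3*-37)=111, (3*8 - 4*-12)=72, (4*24 - 5*8)=56, (5*-1 - -28*24)=667, (-28*-20 - -35*-1)=525; twice the area = |2726| = 2726; area = 1363; boundary points = 1 + 1 + 1 + 1 + 1 + 1 = 6; strictly interior points = area - boundary/2 + 1 = 1361; answer 1361
Part 2: B1 = 1361; d = -10; remainder = value at the root: -4*(-10)^2 - 3*(-10)^1 + 1 = (-400) + (30) + (1) = -369; answer -369
Part 3: B2 = -369; w = -23; f(2) = 3*(8) + 2*(-23) = -22; iterating: f(2)=-22, f(3)=-50, f(4)=-194, f(5)=-682, f(6)=-2434, f(7)=-8666, f(8)=-30866; answer -30866
Part 4: B3 = -30866; m = 30866; squarings mod 1928: 127^1=127, 127^2=705, 127^4=1529, 127^8=1105, 127^16=601, 127^32=665, 127^64=713, 127^128=1305, 127^256=601, 127^512=665, 127^1024=713, 127^2048=1305, 127^4096=601, 127^8192=665, 127^16384=713; 127^30866 = 127^2 * 127^16 * 127^128 * 127^2048 * 127^4096 * 127^8192 * 127^16384 = 49 (mod 1928); answer 49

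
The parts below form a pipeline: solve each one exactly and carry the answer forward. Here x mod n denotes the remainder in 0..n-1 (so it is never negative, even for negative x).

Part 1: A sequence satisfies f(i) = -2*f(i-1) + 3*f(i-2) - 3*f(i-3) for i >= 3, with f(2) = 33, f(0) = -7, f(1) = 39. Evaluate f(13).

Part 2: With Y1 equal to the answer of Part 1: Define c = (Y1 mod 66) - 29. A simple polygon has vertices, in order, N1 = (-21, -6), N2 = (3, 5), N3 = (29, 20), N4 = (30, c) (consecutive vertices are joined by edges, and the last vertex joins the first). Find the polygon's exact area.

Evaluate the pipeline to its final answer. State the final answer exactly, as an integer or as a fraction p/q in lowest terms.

151

Part 1: f(3) = -2*(33) + 3*(39) - 3*(-7) = 72; iterating: f(3)=72, f(4)=-162, f(5)=441, f(6)=-1584, f(7)=4977, f(8)=-16029, f(9)=51741, f(10)=-166500, f(11)=536310, f(12)=-1727343, f(13)=5563116; answer 5563116
Part 2: Y1 = 5563116; c = 13; cross terms: (-21*5 - 3*-6)=-87, (3*20 - 29*5)=-85, (29*13 - 30*20)=-223, (30*-6 - -21*13)=93; twice the area = |-302| = 302; area = 151; answer 151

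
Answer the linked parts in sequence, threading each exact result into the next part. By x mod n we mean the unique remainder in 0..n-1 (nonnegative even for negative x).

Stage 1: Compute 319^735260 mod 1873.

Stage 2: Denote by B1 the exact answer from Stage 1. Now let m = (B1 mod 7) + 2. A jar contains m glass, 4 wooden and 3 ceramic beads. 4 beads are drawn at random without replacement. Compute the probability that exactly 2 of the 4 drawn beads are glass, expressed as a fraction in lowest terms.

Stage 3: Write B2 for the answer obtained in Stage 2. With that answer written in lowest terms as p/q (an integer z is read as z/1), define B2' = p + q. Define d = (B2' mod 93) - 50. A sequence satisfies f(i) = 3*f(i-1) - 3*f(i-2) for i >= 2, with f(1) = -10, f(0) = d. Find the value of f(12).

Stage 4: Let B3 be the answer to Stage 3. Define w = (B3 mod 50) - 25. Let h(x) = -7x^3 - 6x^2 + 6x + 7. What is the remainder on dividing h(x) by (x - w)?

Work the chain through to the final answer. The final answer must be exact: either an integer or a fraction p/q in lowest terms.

Stage 1: squarings mod 1873: 319^1=319, 319^2=619, 319^4=1069, 319^8=231, 319^16=917, 319^32=1785, 319^64=252, 319^128=1695, 319^256=1716, 319^512=300, 319^1024=96, 319^2048=1724, 319^4096=1598, 319^8192=705, 319^16384=680, 319^32768=1642, 319^65536=917, 319^131072=1785, 319^262144=252, 319^524288=1695; 319^735260 = 319^4 * 319^8 * 319^16 * 319^2048 * 319^4096 * 319^8192 * 319^65536 * 319^131072 * 319^524288 = 1174 (mod 1873); answer 1174
Stage 2: B1 = 1174; m = 7; total draws C(14,4) = 1001; favorable C(7,2)*C(7,2) = 441; P = 63/143; answer 63/143
Stage 3: B2 = 63/143; threaded value p + q = 206; d = -30; f(2) = 3*(-10) - 3*(-30) = 60; iterating: f(2)=60, f(3)=210, f(4)=450, f(5)=720, f(6)=810, f(7)=270, f(8)=-1620, f(9)=-5670, f(10)=-12150, f(11)=-19440, f(12)=-21870; answer -21870
Stage 4: B3 = -21870; w = 5; remainder = value at the root: -7*(5)^3 - 6*(5)^2 + 6*(5)^1 + 7 = (-875) + (-150) + (30) + (7) = -988; answer -988

-988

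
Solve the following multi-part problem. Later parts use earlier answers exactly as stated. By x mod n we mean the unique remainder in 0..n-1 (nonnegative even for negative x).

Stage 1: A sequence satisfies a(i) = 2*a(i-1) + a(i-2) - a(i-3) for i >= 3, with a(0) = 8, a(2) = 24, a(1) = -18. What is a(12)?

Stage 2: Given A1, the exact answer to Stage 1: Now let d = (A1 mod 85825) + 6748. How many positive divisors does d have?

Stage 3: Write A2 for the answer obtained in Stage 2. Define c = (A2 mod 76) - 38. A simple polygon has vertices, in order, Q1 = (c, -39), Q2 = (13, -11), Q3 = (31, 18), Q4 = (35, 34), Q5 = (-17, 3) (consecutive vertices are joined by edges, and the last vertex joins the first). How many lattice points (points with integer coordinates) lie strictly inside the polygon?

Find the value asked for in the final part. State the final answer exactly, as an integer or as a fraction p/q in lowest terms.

1633

Stage 1: a(3) = 2*(24) + 1*(-18) - 1*(8) = 22; iterating: a(3)=22, a(4)=86, a(5)=170, a(6)=404, a(7)=892, a(8)=2018, a(9)=4524, a(10)=10174, a(11)=22854, a(12)=51358; answer 51358
Stage 2: A1 = 51358; d = 58106; 58106 = 2 * 17 * 1709; number of divisors = (1+1) * (1+1) * (1+1) = 8; answer 8
Stage 3: A2 = 8; c = -30; cross terms: (-30*-11 - 13*-39)=837, (13*18 - 31*-11)=575, (31*34 - 35*18)=424, (35*3 - -17*34)=683, (-17*-39 - -30*3)=753; twice the area = |3272| = 3272; area = 1636; boundary points = 1 + 1 + 4 + 1 + 1 = 8; strictly interior points = area - boundary/2 + 1 = 1633; answer 1633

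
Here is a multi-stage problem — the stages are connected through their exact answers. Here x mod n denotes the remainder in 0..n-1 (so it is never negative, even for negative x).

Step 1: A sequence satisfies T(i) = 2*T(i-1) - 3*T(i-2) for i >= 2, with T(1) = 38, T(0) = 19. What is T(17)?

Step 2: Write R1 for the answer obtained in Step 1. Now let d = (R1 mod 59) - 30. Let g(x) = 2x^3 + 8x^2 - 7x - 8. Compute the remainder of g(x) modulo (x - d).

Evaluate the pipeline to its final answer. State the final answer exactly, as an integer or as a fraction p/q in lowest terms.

-253

Step 1: T(2) = 2*(38) - 3*(19) = 19; iterating: T(2)=19, T(3)=-76, T(4)=-209, T(5)=-190, T(6)=247, T(7)=1064, T(8)=1387, T(9)=-418, T(10)=-4997, T(11)=-8740, T(12)=-2489, T(13)=21242, T(14)=49951, T(15)=36176, T(16)=-77501, T(17)=-263530; answer -263530
Step 2: R1 = -263530; d = -7; remainder = value at the root: 2*(-7)^3 + 8*(-7)^2 - 7*(-7)^1 - 8 = (-686) + (392) + (49) + (-8) = -253; answer -253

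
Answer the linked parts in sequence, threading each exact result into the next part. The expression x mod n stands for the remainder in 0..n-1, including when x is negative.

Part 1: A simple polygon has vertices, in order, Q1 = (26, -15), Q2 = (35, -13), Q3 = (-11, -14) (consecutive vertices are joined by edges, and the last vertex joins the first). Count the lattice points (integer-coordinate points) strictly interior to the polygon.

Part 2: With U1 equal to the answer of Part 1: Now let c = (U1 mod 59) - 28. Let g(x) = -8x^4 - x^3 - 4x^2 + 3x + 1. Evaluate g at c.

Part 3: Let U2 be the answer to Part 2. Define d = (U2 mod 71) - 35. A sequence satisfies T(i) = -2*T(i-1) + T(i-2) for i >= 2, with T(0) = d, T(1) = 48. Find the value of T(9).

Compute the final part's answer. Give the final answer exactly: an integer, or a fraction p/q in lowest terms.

33816

Part 1: cross terms: (26*-13 - 35*-15)=187, (35*-14 - -11*-13)=-633, (-11*-15 - 26*-14)=529; twice the area = |83| = 83; area = 83/2; boundary points = 1 + 1 + 1 = 3; strictly interior points = area - boundary/2 + 1 = 41; answer 41
Part 2: U1 = 41; c = 13; -8*(13)^4 - 1*(13)^3 - 4*(13)^2 + 3*(13)^1 + 1 = (-228488) + (-2197) + (-676) + (39) + (1) = -231321; answer -231321
Part 3: U2 = -231321; d = 33; T(2) = -2*(48) + 1*(33) = -63; iterating: T(2)=-63, T(3)=174, T(4)=-411, T(5)=996, T(6)=-2403, T(7)=5802, T(8)=-14007, T(9)=33816; answer 33816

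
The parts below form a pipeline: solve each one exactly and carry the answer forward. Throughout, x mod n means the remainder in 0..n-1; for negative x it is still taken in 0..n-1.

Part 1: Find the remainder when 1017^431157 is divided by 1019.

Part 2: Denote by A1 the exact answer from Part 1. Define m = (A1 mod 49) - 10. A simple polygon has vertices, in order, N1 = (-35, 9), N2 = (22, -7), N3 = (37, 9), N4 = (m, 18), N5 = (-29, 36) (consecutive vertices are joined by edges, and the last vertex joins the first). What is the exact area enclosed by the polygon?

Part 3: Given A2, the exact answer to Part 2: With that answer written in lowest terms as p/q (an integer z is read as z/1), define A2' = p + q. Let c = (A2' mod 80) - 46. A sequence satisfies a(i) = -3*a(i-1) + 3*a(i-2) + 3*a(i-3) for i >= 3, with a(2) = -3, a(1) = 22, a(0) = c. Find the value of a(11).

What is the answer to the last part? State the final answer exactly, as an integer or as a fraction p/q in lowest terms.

Part 1: squarings mod 1019: 1017^1=1017, 1017^2=4, 1017^4=16, 1017^8=256, 1017^16=320, 1017^32=500, 1017^64=345, 1017^128=821, 1017^256=482, 1017^512=1011, 1017^1024=64, 1017^2048=20, 1017^4096=400, 1017^8192=17, 1017^16384=289, 1017^32768=982, 1017^65536=350, 1017^131072=220, 1017^262144=507; 1017^431157 = 1017^1 * 1017^4 * 1017^16 * 1017^32 * 1017^1024 * 1017^4096 * 1017^32768 * 1017^131072 * 1017^262144 = 981 (mod 1019); answer 981
Part 2: A1 = 981; m = -9; cross terms: (-35*-7 - 22*9)=47, (22*9 - 37*-7)=457, (37*18 - -9*9)=747, (-9*36 - -29*18)=198, (-29*9 - -35*36)=999; twice the area = |2448| = 2448; area = 1224; answer 1224
Part 3: A2 = 1224; threaded value p + q = 1225; c = -21; a(3) = -3*(-3) + 3*(22) + 3*(-21) = 12; iterating: a(3)=12, a(4)=21, a(5)=-36, a(6)=207, a(7)=-666, a(8)=2511, a(9)=-8910, a(10)=32265, a(11)=-115992; answer -115992

-115992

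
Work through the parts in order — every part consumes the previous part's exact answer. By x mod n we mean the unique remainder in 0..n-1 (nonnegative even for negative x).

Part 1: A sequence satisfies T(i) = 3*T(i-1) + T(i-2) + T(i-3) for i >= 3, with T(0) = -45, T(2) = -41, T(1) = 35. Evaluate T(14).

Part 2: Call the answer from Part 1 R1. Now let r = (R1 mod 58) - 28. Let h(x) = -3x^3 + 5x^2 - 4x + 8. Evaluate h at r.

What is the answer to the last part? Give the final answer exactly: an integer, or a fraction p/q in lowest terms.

528

Part 1: T(3) = 3*(-41) + 1*(35) + 1*(-45) = -133; iterating: T(3)=-133, T(4)=-405, T(5)=-1389, T(6)=-4705, T(7)=-15909, T(8)=-53821, T(9)=-182077, T(10)=-615961, T(11)=-2083781, T(12)=-7049381, T(13)=-23847885, T(14)=-80676817; answer -80676817
Part 2: R1 = -80676817; r = -5; -3*(-5)^3 + 5*(-5)^2 - 4*(-5)^1 + 8 = (375) + (125) + (20) + (8) = 528; answer 528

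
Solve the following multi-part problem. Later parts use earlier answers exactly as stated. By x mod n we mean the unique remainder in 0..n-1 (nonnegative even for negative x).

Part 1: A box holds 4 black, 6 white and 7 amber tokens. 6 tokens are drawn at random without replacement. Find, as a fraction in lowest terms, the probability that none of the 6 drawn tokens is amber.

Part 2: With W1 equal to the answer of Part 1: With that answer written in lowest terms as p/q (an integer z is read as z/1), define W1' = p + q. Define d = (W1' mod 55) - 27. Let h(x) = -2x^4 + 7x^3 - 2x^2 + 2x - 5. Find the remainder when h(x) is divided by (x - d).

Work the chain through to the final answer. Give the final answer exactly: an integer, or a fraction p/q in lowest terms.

Part 1: total draws C(17,6) = 12376; favorable C(10,6) = 210; P = 15/884; answer 15/884
Part 2: W1 = 15/884; threaded value p + q = 899; d = -8; remainder = value at the root: -2*(-8)^4 + 7*(-8)^3 - 2*(-8)^2 + 2*(-8)^1 - 5 = (-8192) + (-3584) + (-128) + (-16) + (-5) = -11925; answer -11925

-11925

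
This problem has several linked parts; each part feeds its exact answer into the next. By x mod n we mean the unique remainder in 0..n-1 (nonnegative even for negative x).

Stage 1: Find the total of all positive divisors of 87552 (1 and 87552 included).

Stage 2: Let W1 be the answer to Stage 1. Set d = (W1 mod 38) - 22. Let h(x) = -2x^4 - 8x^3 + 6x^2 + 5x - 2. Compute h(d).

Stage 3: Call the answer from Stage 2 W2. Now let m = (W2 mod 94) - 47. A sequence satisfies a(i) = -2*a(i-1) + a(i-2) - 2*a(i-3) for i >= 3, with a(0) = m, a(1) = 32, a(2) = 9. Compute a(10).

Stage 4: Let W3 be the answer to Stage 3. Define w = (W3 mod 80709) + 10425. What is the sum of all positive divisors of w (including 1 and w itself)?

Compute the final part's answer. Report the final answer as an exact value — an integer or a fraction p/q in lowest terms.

Stage 1: 87552 = 2^9 * 3^2 * 19; sigma = (1 + 2 + 4 + 8 + 16 + 32 + 64 + 128 + 256 + 512) * (1 + 3 + 9) * (1 + 19) = 1023 * 13 * 20 = 265980; answer 265980
Stage 2: W1 = 265980; d = -4; -2*(-4)^4 - 8*(-4)^3 + 6*(-4)^2 + 5*(-4)^1 - 2 = (-512) + (512) + (96) + (-20) + (-2) = 74; answer 74
Stage 3: W2 = 74; m = 27; a(3) = -2*(9) + 1*(32) - 2*(27) = -40; iterating: a(3)=-40, a(4)=25, a(5)=-108, a(6)=321, a(7)=-800, a(8)=2137, a(9)=-5716, a(10)=15169; answer 15169
Stage 4: W3 = 15169; w = 25594; 25594 = 2 * 67 * 191; sigma = (1 + 2) * (1 + 67) * (1 + 191) = 3 * 68 * 192 = 39168; answer 39168

39168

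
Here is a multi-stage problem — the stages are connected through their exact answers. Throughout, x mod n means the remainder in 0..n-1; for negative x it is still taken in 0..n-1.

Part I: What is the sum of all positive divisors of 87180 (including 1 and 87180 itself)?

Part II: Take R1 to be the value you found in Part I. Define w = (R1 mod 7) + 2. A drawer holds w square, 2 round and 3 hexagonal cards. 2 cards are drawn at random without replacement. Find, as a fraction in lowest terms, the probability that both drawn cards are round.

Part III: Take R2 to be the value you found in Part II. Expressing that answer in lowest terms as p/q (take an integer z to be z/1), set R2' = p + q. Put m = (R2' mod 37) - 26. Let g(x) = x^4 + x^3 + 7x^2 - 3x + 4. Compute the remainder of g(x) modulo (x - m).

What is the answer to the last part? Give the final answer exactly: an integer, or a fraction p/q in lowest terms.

320

Part I: 87180 = 2^2 * 3 * 5 * 1453; sigma = (1 + 2 + 4) * (1 + 3) * (1 + 5) * (1 + 1453) = 7 * 4 * 6 * 1454 = 244272; answer 244272
Part II: R1 = 244272; w = 2; total draws C(7,2) = 21; favorable C(2,2) = 1; P = 1/21; answer 1/21
Part III: R2 = 1/21; threaded value p + q = 22; m = -4; remainder = value at the root: 1*(-4)^4 + 1*(-4)^3 + 7*(-4)^2 - 3*(-4)^1 + 4 = (256) + (-64) + (112) + (12) + (4) = 320; answer 320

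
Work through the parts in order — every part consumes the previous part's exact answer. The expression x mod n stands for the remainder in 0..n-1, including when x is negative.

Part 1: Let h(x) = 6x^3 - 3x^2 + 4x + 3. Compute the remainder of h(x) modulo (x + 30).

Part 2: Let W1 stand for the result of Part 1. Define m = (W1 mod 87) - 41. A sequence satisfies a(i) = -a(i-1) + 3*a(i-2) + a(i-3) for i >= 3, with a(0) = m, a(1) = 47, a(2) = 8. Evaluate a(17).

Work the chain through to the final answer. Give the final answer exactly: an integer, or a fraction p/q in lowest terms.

Part 1: remainder = value at the root: 6*(-30)^3 - 3*(-30)^2 + 4*(-30)^1 + 3 = (-162000) + (-2700) + (-120) + (3) = -164817; answer -164817
Part 2: W1 = -164817; m = 7; a(3) = -1*(8) + 3*(47) + 1*(7) = 140; iterating: a(3)=140, a(4)=-69, a(5)=497, a(6)=-564, a(7)=1986, a(8)=-3181, a(9)=8575, a(10)=-16132, a(11)=38676, a(12)=-78497, a(13)=178393, a(14)=-375208, a(15)=831890, a(16)=-1779121, a(17)=3899583; answer 3899583

3899583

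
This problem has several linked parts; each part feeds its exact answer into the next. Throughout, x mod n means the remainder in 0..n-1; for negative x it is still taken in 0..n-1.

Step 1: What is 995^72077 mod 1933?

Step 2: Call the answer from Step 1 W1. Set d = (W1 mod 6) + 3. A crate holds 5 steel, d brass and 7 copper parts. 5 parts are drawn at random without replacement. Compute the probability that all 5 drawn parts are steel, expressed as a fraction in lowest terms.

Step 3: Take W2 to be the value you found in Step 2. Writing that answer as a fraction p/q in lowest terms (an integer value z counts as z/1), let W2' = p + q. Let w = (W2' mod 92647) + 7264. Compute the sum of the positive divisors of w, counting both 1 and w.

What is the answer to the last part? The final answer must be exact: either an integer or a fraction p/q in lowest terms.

Step 1: squarings mod 1933: 995^1=995, 995^2=329, 995^4=1926, 995^8=49, 995^16=468, 995^32=595, 995^64=286, 995^128=610, 995^256=964, 995^512=1456, 995^1024=1368, 995^2048=280, 995^4096=1080, 995^8192=801, 995^16384=1778, 995^32768=829, 995^65536=1026; 995^72077 = 995^1 * 995^4 * 995^8 * 995^128 * 995^256 * 995^2048 * 995^4096 * 995^65536 = 53 (mod 1933); answer 53
Step 2: W1 = 53; d = 8; total draws C(20,5) = 15504; favorable C(5,5) = 1; P = 1/15504; answer 1/15504
Step 3: W2 = 1/15504; threaded value p + q = 15505; w = 22769; 22769 is prime, so its only divisors are 1 and 22769; sigma = 1 + 22769 = 22770; answer 22770

22770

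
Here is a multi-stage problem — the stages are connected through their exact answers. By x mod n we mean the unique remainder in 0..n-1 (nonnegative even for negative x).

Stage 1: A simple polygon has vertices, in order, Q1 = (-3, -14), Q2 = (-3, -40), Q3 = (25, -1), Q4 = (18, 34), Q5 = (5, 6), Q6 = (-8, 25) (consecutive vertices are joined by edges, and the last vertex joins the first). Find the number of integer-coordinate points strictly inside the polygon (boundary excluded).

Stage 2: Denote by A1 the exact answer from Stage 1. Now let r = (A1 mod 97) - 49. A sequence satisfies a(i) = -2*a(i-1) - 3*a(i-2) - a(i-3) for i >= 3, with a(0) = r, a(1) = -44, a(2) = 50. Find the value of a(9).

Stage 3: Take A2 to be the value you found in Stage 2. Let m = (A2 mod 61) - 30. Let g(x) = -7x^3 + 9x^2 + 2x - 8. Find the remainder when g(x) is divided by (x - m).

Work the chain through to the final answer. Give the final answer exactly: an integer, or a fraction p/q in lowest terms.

Stage 1: cross terms: (-3*-40 - -3*-14)=78, (-3*-1 - 25*-40)=1003, (25*34 - 18*-1)=868, (18*6 - 5*34)=-62, (5*25 - -8*6)=173, (-8*-14 - -3*25)=187; twice the area = |2247| = 2247; area = 2247/2; boundary points = 26 + 1 + 7 + 1 + 1 + 1 = 37; strictly interior points = area - boundary/2 + 1 = 1106; answer 1106
Stage 2: A1 = 1106; r = -10; a(3) = -2*(50) - 3*(-44) - 1*(-10) = 42; iterating: a(3)=42, a(4)=-190, a(5)=204, a(6)=120, a(7)=-662, a(8)=760, a(9)=346; answer 346
Stage 3: A2 = 346; m = 11; remainder = value at the root: -7*(11)^3 + 9*(11)^2 + 2*(11)^1 - 8 = (-9317) + (1089) + (22) + (-8) = -8214; answer -8214

-8214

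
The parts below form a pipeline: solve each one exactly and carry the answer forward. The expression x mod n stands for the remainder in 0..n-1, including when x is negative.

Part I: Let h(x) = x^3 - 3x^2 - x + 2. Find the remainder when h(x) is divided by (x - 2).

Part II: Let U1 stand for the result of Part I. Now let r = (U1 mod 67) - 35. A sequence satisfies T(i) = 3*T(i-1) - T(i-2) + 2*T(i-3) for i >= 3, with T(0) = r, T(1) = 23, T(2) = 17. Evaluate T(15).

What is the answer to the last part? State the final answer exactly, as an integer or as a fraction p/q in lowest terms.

32277444

Part I: remainder = value at the root: 1*(2)^3 - 3*(2)^2 - 1*(2)^1 + 2 = (8) + (-12) + (-2) + (2) = -4; answer -4
Part II: U1 = -4; r = 28; T(3) = 3*(17) - 1*(23) + 2*(28) = 84; iterating: T(3)=84, T(4)=281, T(5)=793, T(6)=2266, T(7)=6567, T(8)=19021, T(9)=55028, T(10)=159197, T(11)=460605, T(12)=1332674, T(13)=3855811, T(14)=11155969, T(15)=32277444; answer 32277444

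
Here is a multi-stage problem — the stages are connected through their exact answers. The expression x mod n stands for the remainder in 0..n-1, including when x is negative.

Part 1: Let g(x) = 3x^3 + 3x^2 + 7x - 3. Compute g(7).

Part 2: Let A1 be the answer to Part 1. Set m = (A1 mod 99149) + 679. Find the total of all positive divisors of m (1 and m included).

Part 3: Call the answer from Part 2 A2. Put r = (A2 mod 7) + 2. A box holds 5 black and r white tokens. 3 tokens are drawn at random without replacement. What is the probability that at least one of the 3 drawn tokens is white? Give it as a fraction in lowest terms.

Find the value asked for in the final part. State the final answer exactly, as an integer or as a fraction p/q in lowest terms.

Part 1: 3*(7)^3 + 3*(7)^2 + 7*(7)^1 - 3 = (1029) + (147) + (49) + (-3) = 1222; answer 1222
Part 2: A1 = 1222; m = 1901; 1901 is prime, so its only divisors are 1 and 1901; sigma = 1 + 1901 = 1902; answer 1902
Part 3: A2 = 1902; r = 7; total draws C(12,3) = 220; complement C(5,3) = 10; favorable 220 - 10 = 210; P = 21/22; answer 21/22

21/22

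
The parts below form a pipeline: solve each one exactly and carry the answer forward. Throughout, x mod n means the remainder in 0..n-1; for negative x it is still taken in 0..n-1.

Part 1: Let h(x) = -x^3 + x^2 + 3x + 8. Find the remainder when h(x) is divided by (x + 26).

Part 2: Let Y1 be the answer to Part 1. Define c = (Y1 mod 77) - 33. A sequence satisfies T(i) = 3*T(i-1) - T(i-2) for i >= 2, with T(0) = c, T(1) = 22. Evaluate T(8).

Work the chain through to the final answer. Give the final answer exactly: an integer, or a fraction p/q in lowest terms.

Part 1: remainder = value at the root: -1*(-26)^3 + 1*(-26)^2 + 3*(-26)^1 + 8 = (17576) + (676) + (-78) + (8) = 18182; answer 18182
Part 2: Y1 = 18182; c = -23; T(2) = 3*(22) - 1*(-23) = 89; iterating: T(2)=89, T(3)=245, T(4)=646, T(5)=1693, T(6)=4433, T(7)=11606, T(8)=30385; answer 30385

30385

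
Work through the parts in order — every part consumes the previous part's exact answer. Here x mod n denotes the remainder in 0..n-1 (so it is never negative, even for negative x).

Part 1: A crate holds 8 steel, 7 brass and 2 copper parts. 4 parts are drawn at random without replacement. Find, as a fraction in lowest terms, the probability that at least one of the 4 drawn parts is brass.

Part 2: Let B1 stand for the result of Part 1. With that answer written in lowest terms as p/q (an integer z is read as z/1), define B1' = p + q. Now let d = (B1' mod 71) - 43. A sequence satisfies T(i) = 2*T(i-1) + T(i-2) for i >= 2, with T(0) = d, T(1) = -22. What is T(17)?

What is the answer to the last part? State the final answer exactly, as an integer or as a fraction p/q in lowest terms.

-14648854

Part 1: total draws C(17,4) = 2380; complement C(10,4) = 210; favorable 2380 - 210 = 2170; P = 31/34; answer 31/34
Part 2: B1 = 31/34; threaded value p + q = 65; d = 22; T(2) = 2*(-22) + 1*(22) = -22; iterating: T(2)=-22, T(3)=-66, T(4)=-154, T(5)=-374, T(6)=-902, T(7)=-2178, T(8)=-5258, T(9)=-12694, T(10)=-30646, T(11)=-73986, T(12)=-178618, T(13)=-431222, T(14)=-1041062, T(15)=-2513346, T(16)=-6067754, T(17)=-14648854; answer -14648854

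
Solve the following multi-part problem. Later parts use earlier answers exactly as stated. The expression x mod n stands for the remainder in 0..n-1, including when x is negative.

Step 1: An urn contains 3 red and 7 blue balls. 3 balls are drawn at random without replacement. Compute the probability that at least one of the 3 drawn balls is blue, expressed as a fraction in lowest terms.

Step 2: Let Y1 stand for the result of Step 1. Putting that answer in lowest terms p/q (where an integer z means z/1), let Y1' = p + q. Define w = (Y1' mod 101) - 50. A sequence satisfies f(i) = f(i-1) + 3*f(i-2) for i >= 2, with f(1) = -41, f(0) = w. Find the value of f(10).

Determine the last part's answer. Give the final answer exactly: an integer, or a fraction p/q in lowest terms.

-67331

Step 1: total draws C(10,3) = 120; complement C(3,3) = 1; favorable 120 - 1 = 119; P = 119/120; answer 119/120
Step 2: Y1 = 119/120; threaded value p + q = 239; w = -13; f(2) = 1*(-41) + 3*(-13) = -80; iterating: f(2)=-80, f(3)=-203, f(4)=-443, f(5)=-1052, f(6)=-2381, f(7)=-5537, f(8)=-12680, f(9)=-29291, f(10)=-67331; answer -67331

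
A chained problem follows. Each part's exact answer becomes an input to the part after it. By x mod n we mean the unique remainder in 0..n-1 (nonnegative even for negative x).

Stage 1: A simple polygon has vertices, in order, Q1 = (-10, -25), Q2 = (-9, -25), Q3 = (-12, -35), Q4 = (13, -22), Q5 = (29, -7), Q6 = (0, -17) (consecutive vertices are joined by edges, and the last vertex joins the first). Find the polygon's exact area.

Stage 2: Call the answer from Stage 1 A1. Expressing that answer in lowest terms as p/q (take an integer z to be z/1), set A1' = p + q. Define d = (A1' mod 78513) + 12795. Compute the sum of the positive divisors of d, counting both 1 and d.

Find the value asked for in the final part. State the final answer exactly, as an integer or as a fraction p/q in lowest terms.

48960

Stage 1: cross terms: (-10*-25 - -9*-25)=25, (-9*-35 - -12*-25)=15, (-12*-22 - 13*-35)=719, (13*-7 - 29*-22)=547, (29*-17 - 0*-7)=-493, (0*-25 - -10*-17)=-170; twice the area = |643| = 643; area = 643/2; answer 643/2
Stage 2: A1 = 643/2; threaded value p + q = 645; d = 13440; 13440 = 2^7 * 3 * 5 * 7; sigma = (1 + 2 + 4 + 8 + 16 + 32 + 64 + 128) * (1 + 3) * (1 + 5) * (1 + 7) = 255 * 4 * 6 * 8 = 48960; answer 48960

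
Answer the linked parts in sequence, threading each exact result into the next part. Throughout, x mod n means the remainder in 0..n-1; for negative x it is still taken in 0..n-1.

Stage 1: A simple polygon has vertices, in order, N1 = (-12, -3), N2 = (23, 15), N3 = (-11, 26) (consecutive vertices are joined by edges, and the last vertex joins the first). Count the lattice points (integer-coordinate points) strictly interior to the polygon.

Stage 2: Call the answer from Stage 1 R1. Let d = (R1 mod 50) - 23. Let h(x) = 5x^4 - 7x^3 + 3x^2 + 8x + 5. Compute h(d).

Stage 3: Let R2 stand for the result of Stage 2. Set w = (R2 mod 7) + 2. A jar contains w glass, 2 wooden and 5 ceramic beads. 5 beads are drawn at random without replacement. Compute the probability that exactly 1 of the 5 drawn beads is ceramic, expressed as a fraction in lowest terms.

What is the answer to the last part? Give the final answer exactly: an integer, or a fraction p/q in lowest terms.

5/126

Stage 1: cross terms: (-12*15 - 23*-3)=-111, (23*26 - -11*15)=763, (-11*-3 - -12*26)=345; twice the area = |997| = 997; area = 997/2; boundary points = 1 + 1 + 1 = 3; strictly interior points = area - boundary/2 + 1 = 498; answer 498
Stage 2: R1 = 498; d = 25; 5*(25)^4 - 7*(25)^3 + 3*(25)^2 + 8*(25)^1 + 5 = (1953125) + (-109375) + (1875) + (200) + (5) = 1845830; answer 1845830
Stage 3: R2 = 1845830; w = 2; total draws C(9,5) = 126; favorable C(5,1)*C(4,4) = 5; P = 5/126; answer 5/126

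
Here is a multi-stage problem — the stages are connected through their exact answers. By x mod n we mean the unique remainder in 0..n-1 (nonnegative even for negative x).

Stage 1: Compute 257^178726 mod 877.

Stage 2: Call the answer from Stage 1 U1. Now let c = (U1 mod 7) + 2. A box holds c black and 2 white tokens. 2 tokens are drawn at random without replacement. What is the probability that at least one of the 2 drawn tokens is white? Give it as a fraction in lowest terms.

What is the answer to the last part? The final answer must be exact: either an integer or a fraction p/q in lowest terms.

17/45

Stage 1: squarings mod 877: 257^1=257, 257^2=274, 257^4=531, 257^8=444, 257^16=688, 257^32=641, 257^64=445, 257^128=700, 257^256=634, 257^512=290, 257^1024=785, 257^2048=571, 257^4096=674, 257^8192=867, 257^16384=100, 257^32768=353, 257^65536=75, 257^131072=363; 257^178726 = 257^2 * 257^4 * 257^32 * 257^512 * 257^2048 * 257^4096 * 257^8192 * 257^32768 * 257^131072 = 846 (mod 877); answer 846
Stage 2: U1 = 846; c = 8; total draws C(10,2) = 45; complement C(8,2) = 28; favorable 45 - 28 = 17; P = 17/45; answer 17/45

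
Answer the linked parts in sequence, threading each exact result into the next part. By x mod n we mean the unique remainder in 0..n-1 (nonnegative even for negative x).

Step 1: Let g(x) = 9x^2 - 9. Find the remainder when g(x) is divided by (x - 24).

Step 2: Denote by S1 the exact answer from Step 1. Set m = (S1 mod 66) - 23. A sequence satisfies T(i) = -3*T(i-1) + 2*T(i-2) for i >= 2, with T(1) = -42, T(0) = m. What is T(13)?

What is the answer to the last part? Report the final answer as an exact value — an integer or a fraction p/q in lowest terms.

Step 1: remainder = value at the root: 9*(24)^2 - 9 = (5184) + (-9) = 5175; answer 5175
Step 2: S1 = 5175; m = 4; T(2) = -3*(-42) + 2*(4) = 134; iterating: T(2)=134, T(3)=-486, T(4)=1726, T(5)=-6150, T(6)=21902, T(7)=-78006, T(8)=277822, T(9)=-989478, T(10)=3524078, T(11)=-12551190, T(12)=44701726, T(13)=-159207558; answer -159207558

-159207558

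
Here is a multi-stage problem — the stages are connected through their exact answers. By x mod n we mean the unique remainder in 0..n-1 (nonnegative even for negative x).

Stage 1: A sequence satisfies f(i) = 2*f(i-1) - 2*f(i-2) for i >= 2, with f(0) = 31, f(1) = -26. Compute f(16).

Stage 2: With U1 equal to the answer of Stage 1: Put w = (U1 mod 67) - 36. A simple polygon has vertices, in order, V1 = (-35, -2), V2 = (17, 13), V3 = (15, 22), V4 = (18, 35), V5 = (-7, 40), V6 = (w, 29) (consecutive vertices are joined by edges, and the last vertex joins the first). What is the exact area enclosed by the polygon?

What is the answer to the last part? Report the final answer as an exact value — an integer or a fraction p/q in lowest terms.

Stage 1: f(2) = 2*(-26) - 2*(31) = -114; iterating: f(2)=-114, f(3)=-176, f(4)=-124, f(5)=104, f(6)=456, f(7)=704, f(8)=496, f(9)=-416, f(10)=-1824, f(11)=-2816, f(12)=-1984, f(13)=1664, f(14)=7296, f(15)=11264, f(16)=7936; answer 7936
Stage 2: U1 = 7936; w = -6; cross terms: (-35*13 - 17*-2)=-421, (17*22 - 15*13)=179, (15*35 - 18*22)=129, (18*40 - -7*35)=965, (-7*29 - -6*40)=37, (-6*-2 - -35*29)=1027; twice the area = |1916| = 1916; area = 958; answer 958

958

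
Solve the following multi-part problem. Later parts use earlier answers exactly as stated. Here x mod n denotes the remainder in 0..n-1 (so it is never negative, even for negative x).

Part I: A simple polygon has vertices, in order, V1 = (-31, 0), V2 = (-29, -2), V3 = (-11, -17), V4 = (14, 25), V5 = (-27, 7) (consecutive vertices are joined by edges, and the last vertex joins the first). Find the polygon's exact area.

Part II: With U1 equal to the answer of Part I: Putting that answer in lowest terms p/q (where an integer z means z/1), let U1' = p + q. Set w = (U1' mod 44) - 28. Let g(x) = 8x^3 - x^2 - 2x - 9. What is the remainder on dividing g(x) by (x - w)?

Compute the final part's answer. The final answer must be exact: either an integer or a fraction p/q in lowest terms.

Part I: cross terms: (-31*-2 - -29*0)=62, (-29*-17 - -11*-2)=471, (-11*25 - 14*-17)=-37, (14*7 - -27*25)=773, (-27*0 - -31*7)=217; twice the area = |1486| = 1486; area = 743; answer 743
Part II: U1 = 743; threaded value p + q = 744; w = 12; remainder = value at the root: 8*(12)^3 - 1*(12)^2 - 2*(12)^1 - 9 = (13824) + (-144) + (-24) + (-9) = 13647; answer 13647

13647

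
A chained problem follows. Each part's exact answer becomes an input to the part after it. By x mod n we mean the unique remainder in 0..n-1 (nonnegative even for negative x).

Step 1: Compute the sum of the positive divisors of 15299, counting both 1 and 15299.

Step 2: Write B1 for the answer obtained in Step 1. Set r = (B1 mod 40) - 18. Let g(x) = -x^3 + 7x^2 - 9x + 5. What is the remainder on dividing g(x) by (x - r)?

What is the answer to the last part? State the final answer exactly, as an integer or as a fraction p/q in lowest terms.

7

Step 1: 15299 is prime, so its only divisors are 1 and 15299; sigma = 1 + 15299 = 15300; answer 15300
Step 2: B1 = 15300; r = 2; remainder = value at the root: -1*(2)^3 + 7*(2)^2 - 9*(2)^1 + 5 = (-8) + (28) + (-18) + (5) = 7; answer 7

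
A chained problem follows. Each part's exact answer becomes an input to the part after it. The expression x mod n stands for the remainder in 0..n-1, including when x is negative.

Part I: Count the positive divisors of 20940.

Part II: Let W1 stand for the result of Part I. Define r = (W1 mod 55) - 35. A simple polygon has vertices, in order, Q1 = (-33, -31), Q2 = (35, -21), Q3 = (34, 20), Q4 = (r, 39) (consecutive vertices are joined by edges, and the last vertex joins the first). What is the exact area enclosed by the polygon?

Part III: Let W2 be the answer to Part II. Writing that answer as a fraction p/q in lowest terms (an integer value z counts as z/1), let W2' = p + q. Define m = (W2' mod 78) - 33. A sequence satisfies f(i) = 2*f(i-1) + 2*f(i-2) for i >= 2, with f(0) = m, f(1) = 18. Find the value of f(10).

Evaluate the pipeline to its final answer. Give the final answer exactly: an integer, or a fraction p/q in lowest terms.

Part I: 20940 = 2^2 * 3 * 5 * 349; number of divisors = (2+1) * (1+1) * (1+1) * (1+1) = 24; answer 24
Part II: W1 = 24; r = -11; cross terms: (-33*-21 - 35*-31)=1778, (35*20 - 34*-21)=1414, (34*39 - -11*20)=1546, (-11*-31 - -33*39)=1628; twice the area = |6366| = 6366; area = 3183; answer 3183
Part III: W2 = 3183; threaded value p + q = 3184; m = 31; f(2) = 2*(18) + 2*(31) = 98; iterating: f(2)=98, f(3)=232, f(4)=660, f(5)=1784, f(6)=4888, f(7)=13344, f(8)=36464, f(9)=99616, f(10)=272160; answer 272160

272160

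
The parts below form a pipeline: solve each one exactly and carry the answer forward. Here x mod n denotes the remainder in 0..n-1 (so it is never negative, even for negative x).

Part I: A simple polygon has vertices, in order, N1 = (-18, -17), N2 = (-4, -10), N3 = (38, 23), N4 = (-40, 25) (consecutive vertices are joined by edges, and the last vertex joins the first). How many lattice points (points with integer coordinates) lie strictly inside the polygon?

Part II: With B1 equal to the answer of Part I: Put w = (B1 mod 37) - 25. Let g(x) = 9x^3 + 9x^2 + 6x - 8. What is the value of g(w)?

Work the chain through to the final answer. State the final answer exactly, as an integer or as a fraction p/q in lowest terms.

736

Part I: cross terms: (-18*-10 - -4*-17)=112, (-4*23 - 38*-10)=288, (38*25 - -40*23)=1870, (-40*-17 - -18*25)=1130; twice the area = |3400| = 3400; area = 1700; boundary points = 7 + 3 + 2 + 2 = 14; strictly interior points = area - boundary/2 + 1 = 1694; answer 1694
Part II: B1 = 1694; w = 4; 9*(4)^3 + 9*(4)^2 + 6*(4)^1 - 8 = (576) + (144) + (24) + (-8) = 736; answer 736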